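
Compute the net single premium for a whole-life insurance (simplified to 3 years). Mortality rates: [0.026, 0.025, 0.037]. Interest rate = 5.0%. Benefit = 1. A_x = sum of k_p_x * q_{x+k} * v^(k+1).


v = 0.952381
Year 0: k_p_x=1.0, q=0.026, term=0.024762
Year 1: k_p_x=0.974, q=0.025, term=0.022086
Year 2: k_p_x=0.94965, q=0.037, term=0.030353
A_x = 0.0772


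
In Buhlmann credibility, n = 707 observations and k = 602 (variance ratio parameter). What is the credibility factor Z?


Z = n / (n + k)
= 707 / (707 + 602)
= 707 / 1309
= 0.5401


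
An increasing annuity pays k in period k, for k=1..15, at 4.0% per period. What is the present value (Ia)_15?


(Ia)_n = sum_{k=1}^{n} k * v^k, v = 1/(1+i)
v = 0.961538
Sum computed term by term:
(Ia)_15 = 80.8539


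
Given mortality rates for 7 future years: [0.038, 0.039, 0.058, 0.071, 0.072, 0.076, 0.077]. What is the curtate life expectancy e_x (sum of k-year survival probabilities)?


e_x = sum_{k=1}^{n} k_p_x
k_p_x values:
  1_p_x = 0.962
  2_p_x = 0.924482
  3_p_x = 0.870862
  4_p_x = 0.809031
  5_p_x = 0.750781
  6_p_x = 0.693721
  7_p_x = 0.640305
e_x = 5.6512


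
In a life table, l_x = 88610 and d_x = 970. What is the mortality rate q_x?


q_x = d_x / l_x
= 970 / 88610
= 0.0109


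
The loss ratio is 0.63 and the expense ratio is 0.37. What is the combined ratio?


Combined ratio = loss ratio + expense ratio
= 0.63 + 0.37
= 1.0


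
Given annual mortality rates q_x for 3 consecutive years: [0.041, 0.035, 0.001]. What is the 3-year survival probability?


p_k = 1 - q_k for each year
Survival = product of (1 - q_k)
= 0.959 * 0.965 * 0.999
= 0.9245


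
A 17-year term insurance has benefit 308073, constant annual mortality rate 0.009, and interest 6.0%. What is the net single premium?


NSP = benefit * sum_{k=0}^{n-1} k_p_x * q * v^(k+1)
With constant q=0.009, v=0.943396
Sum = 0.088897
NSP = 308073 * 0.088897
= 27386.691


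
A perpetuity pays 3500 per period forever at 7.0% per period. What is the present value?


PV = PMT / i
= 3500 / 0.07
= 50000.0


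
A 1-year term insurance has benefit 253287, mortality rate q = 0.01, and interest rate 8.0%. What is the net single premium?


NSP = benefit * q * v
v = 1/(1+i) = 0.925926
NSP = 253287 * 0.01 * 0.925926
= 2345.25


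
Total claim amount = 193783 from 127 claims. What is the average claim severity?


severity = total / number
= 193783 / 127
= 1525.8504


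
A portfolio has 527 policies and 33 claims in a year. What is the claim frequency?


frequency = claims / policies
= 33 / 527
= 0.0626


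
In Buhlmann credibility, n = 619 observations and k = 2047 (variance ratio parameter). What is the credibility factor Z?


Z = n / (n + k)
= 619 / (619 + 2047)
= 619 / 2666
= 0.2322


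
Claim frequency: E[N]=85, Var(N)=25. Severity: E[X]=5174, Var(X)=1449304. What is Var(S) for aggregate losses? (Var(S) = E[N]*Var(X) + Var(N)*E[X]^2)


Var(S) = E[N]*Var(X) + Var(N)*E[X]^2
= 85*1449304 + 25*5174^2
= 123190840 + 669256900
= 7.9245e+08


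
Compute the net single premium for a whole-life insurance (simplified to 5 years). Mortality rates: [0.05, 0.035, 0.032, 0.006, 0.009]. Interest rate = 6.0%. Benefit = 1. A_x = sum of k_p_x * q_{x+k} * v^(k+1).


v = 0.943396
Year 0: k_p_x=1.0, q=0.05, term=0.04717
Year 1: k_p_x=0.95, q=0.035, term=0.029592
Year 2: k_p_x=0.91675, q=0.032, term=0.024631
Year 3: k_p_x=0.887414, q=0.006, term=0.004217
Year 4: k_p_x=0.88209, q=0.009, term=0.005932
A_x = 0.1115


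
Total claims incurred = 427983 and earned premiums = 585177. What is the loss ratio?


Loss ratio = claims / premiums
= 427983 / 585177
= 0.7314


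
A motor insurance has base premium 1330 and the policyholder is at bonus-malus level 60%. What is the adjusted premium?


adjusted = base * BM_level / 100
= 1330 * 60 / 100
= 1330 * 0.6
= 798.0


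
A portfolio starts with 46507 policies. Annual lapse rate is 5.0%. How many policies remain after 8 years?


remaining = initial * (1 - lapse)^years
= 46507 * (1 - 0.05)^8
= 46507 * 0.66342
= 30853.694


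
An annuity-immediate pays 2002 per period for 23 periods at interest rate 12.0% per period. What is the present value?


PV = PMT * (1 - (1+i)^(-n)) / i
= 2002 * (1 - (1+0.12)^(-23)) / 0.12
= 2002 * (1 - 0.073788) / 0.12
= 2002 * 7.718434
= 15452.3043


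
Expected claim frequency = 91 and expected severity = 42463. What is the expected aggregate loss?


E[S] = E[N] * E[X]
= 91 * 42463
= 3.8641e+06


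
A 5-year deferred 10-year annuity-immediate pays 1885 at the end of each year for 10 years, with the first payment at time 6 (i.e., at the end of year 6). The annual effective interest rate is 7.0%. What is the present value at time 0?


PV at time 5 of the 10-year annuity-immediate:
a_n = 1885 * (1-(1+0.07)^(-10))/0.07 = 13239.4512
Discount back 5 years to time 0:
PV = 13239.4512 * (1+0.07)^(-5)
= 13239.4512 * 0.712986
= 9439.5457


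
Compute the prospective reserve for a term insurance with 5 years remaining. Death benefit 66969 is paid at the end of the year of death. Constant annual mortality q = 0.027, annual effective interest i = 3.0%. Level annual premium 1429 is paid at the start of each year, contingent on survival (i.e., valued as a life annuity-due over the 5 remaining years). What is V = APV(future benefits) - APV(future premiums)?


v = 1/(1+i) = 0.970874
APV(future benefits) per unit = sum_{k=0}^{4} k_p_x * q * v^(k+1) = 0.117342
APV(future benefits) = 66969 * 0.117342 = 7858.292
Life annuity-due factor ä_{x:5} = sum_{k=0}^{4} k_p_x * v^k = 4.476389
APV(future premiums) = 1429 * 4.476389 = 6396.7597
V = 7858.292 - 6396.7597
= 1461.5323


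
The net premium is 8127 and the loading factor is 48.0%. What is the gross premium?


Gross = net * (1 + loading)
= 8127 * (1 + 0.48)
= 8127 * 1.48
= 12027.96


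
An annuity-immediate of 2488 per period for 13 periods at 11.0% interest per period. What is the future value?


FV = PMT * ((1+i)^n - 1) / i
= 2488 * ((1.11)^13 - 1) / 0.11
= 2488 * (3.88328 - 1) / 0.11
= 65214.555


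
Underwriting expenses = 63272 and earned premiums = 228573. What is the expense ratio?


Expense ratio = expenses / premiums
= 63272 / 228573
= 0.2768


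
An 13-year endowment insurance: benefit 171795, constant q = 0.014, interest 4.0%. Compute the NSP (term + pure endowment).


Term component = 22269.9028
Pure endowment = 13_p_x * v^13 * benefit = 0.83253 * 0.600574 * 171795 = 85896.8036
NSP = 108166.7064


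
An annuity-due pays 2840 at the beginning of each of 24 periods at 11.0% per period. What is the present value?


PV_due = PMT * (1-(1+i)^(-n))/i * (1+i)
PV_immediate = 23708.7079
PV_due = 23708.7079 * 1.11
= 26316.6657


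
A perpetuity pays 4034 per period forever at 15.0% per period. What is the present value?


PV = PMT / i
= 4034 / 0.15
= 26893.3333


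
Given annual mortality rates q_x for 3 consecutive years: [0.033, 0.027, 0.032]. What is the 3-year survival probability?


p_k = 1 - q_k for each year
Survival = product of (1 - q_k)
= 0.967 * 0.973 * 0.968
= 0.9108


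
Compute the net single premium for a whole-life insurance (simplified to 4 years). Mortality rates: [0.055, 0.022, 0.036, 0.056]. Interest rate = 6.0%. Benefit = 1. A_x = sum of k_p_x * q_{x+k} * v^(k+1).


v = 0.943396
Year 0: k_p_x=1.0, q=0.055, term=0.051887
Year 1: k_p_x=0.945, q=0.022, term=0.018503
Year 2: k_p_x=0.92421, q=0.036, term=0.027935
Year 3: k_p_x=0.890938, q=0.056, term=0.03952
A_x = 0.1378


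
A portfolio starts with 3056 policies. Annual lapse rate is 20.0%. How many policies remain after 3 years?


remaining = initial * (1 - lapse)^years
= 3056 * (1 - 0.2)^3
= 3056 * 0.512
= 1564.672


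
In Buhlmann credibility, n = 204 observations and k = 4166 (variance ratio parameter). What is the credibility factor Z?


Z = n / (n + k)
= 204 / (204 + 4166)
= 204 / 4370
= 0.0467


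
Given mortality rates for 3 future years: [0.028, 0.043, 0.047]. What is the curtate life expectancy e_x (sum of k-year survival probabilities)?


e_x = sum_{k=1}^{n} k_p_x
k_p_x values:
  1_p_x = 0.972
  2_p_x = 0.930204
  3_p_x = 0.886484
e_x = 2.7887


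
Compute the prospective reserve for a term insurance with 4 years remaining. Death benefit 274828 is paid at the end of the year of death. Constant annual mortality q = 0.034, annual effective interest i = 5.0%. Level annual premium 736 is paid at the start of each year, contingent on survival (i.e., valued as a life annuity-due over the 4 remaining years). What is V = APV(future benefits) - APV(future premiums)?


v = 1/(1+i) = 0.952381
APV(future benefits) per unit = sum_{k=0}^{3} k_p_x * q * v^(k+1) = 0.114793
APV(future benefits) = 274828 * 0.114793 = 31548.4201
Life annuity-due factor ä_{x:4} = sum_{k=0}^{3} k_p_x * v^k = 3.545088
APV(future premiums) = 736 * 3.545088 = 2609.1848
V = 31548.4201 - 2609.1848
= 28939.2354


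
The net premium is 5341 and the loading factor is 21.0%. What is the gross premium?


Gross = net * (1 + loading)
= 5341 * (1 + 0.21)
= 5341 * 1.21
= 6462.61


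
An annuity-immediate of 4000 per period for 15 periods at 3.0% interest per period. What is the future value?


FV = PMT * ((1+i)^n - 1) / i
= 4000 * ((1.03)^15 - 1) / 0.03
= 4000 * (1.557967 - 1) / 0.03
= 74395.6555


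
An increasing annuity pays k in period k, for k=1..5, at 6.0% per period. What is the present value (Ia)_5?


(Ia)_n = sum_{k=1}^{n} k * v^k, v = 1/(1+i)
v = 0.943396
Sum computed term by term:
(Ia)_5 = 12.1469


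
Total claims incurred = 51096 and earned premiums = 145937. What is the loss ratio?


Loss ratio = claims / premiums
= 51096 / 145937
= 0.3501


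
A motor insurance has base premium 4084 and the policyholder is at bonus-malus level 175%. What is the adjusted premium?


adjusted = base * BM_level / 100
= 4084 * 175 / 100
= 4084 * 1.75
= 7147.0


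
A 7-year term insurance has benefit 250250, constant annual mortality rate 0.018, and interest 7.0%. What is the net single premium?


NSP = benefit * sum_{k=0}^{n-1} k_p_x * q * v^(k+1)
With constant q=0.018, v=0.934579
Sum = 0.092374
NSP = 250250 * 0.092374
= 23116.4996


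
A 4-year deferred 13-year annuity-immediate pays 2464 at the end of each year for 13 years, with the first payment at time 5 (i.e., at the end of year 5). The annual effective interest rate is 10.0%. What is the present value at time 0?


PV at time 4 of the 13-year annuity-immediate:
a_n = 2464 * (1-(1+0.1)^(-13))/0.1 = 17502.6697
Discount back 4 years to time 0:
PV = 17502.6697 * (1+0.1)^(-4)
= 17502.6697 * 0.683013
= 11954.5589


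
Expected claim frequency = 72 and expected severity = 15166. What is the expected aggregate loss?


E[S] = E[N] * E[X]
= 72 * 15166
= 1.0920e+06


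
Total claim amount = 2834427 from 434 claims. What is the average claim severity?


severity = total / number
= 2834427 / 434
= 6530.9378


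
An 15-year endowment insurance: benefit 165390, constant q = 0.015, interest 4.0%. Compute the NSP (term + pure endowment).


Term component = 25140.8179
Pure endowment = 15_p_x * v^15 * benefit = 0.797156 * 0.555265 * 165390 = 73207.0009
NSP = 98347.8188


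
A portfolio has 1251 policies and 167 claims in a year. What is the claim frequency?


frequency = claims / policies
= 167 / 1251
= 0.1335


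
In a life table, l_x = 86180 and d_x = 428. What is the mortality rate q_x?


q_x = d_x / l_x
= 428 / 86180
= 0.005


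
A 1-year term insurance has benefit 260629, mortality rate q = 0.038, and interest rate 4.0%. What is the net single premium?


NSP = benefit * q * v
v = 1/(1+i) = 0.961538
NSP = 260629 * 0.038 * 0.961538
= 9522.9827


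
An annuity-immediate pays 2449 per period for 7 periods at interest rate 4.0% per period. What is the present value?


PV = PMT * (1 - (1+i)^(-n)) / i
= 2449 * (1 - (1+0.04)^(-7)) / 0.04
= 2449 * (1 - 0.759918) / 0.04
= 2449 * 6.002055
= 14699.0319


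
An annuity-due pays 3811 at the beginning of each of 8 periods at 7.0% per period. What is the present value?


PV_due = PMT * (1-(1+i)^(-n))/i * (1+i)
PV_immediate = 22756.6186
PV_due = 22756.6186 * 1.07
= 24349.5819


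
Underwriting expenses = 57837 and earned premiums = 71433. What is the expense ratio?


Expense ratio = expenses / premiums
= 57837 / 71433
= 0.8097


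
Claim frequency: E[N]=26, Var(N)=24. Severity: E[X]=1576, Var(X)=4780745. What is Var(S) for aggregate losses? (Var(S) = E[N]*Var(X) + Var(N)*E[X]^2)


Var(S) = E[N]*Var(X) + Var(N)*E[X]^2
= 26*4780745 + 24*1576^2
= 124299370 + 59610624
= 1.8391e+08


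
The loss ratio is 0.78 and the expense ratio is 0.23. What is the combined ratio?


Combined ratio = loss ratio + expense ratio
= 0.78 + 0.23
= 1.01


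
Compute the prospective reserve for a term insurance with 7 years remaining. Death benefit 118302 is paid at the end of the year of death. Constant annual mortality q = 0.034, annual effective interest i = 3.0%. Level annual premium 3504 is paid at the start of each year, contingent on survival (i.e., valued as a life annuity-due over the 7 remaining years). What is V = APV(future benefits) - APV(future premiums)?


v = 1/(1+i) = 0.970874
APV(future benefits) per unit = sum_{k=0}^{6} k_p_x * q * v^(k+1) = 0.192189
APV(future benefits) = 118302 * 0.192189 = 22736.3046
Life annuity-due factor ä_{x:7} = sum_{k=0}^{6} k_p_x * v^k = 5.822186
APV(future premiums) = 3504 * 5.822186 = 20400.9409
V = 22736.3046 - 20400.9409
= 2335.3637


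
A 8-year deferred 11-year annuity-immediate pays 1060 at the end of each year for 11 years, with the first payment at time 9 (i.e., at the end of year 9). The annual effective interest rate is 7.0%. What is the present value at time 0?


PV at time 8 of the 11-year annuity-immediate:
a_n = 1060 * (1-(1+0.07)^(-11))/0.07 = 7948.5948
Discount back 8 years to time 0:
PV = 7948.5948 * (1+0.07)^(-8)
= 7948.5948 * 0.582009
= 4626.1545


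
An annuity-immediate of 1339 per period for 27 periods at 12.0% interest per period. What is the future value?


FV = PMT * ((1+i)^n - 1) / i
= 1339 * ((1.12)^27 - 1) / 0.12
= 1339 * (21.324881 - 1) / 0.12
= 226791.7948


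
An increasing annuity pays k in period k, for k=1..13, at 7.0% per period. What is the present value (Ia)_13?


(Ia)_n = sum_{k=1}^{n} k * v^k, v = 1/(1+i)
v = 0.934579
Sum computed term by term:
(Ia)_13 = 50.6878


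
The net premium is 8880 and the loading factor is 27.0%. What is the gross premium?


Gross = net * (1 + loading)
= 8880 * (1 + 0.27)
= 8880 * 1.27
= 11277.6


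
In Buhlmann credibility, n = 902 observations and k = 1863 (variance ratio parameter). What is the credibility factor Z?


Z = n / (n + k)
= 902 / (902 + 1863)
= 902 / 2765
= 0.3262


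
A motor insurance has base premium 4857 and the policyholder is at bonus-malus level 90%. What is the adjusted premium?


adjusted = base * BM_level / 100
= 4857 * 90 / 100
= 4857 * 0.9
= 4371.3


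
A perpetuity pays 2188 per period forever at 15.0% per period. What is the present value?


PV = PMT / i
= 2188 / 0.15
= 14586.6667


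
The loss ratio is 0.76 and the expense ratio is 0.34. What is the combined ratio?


Combined ratio = loss ratio + expense ratio
= 0.76 + 0.34
= 1.1


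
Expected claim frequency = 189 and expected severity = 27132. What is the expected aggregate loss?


E[S] = E[N] * E[X]
= 189 * 27132
= 5.1279e+06


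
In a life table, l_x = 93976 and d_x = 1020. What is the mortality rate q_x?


q_x = d_x / l_x
= 1020 / 93976
= 0.0109


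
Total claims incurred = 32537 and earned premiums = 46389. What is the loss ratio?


Loss ratio = claims / premiums
= 32537 / 46389
= 0.7014


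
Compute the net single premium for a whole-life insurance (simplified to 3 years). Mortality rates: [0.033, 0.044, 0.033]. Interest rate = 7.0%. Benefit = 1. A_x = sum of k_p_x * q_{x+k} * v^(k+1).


v = 0.934579
Year 0: k_p_x=1.0, q=0.033, term=0.030841
Year 1: k_p_x=0.967, q=0.044, term=0.037163
Year 2: k_p_x=0.924452, q=0.033, term=0.024903
A_x = 0.0929


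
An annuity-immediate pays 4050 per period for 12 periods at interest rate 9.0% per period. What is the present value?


PV = PMT * (1 - (1+i)^(-n)) / i
= 4050 * (1 - (1+0.09)^(-12)) / 0.09
= 4050 * (1 - 0.355535) / 0.09
= 4050 * 7.160725
= 29000.9374


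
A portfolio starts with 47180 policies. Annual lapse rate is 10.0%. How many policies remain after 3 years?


remaining = initial * (1 - lapse)^years
= 47180 * (1 - 0.1)^3
= 47180 * 0.729
= 34394.22


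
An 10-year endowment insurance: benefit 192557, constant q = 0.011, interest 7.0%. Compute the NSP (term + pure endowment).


Term component = 14248.4787
Pure endowment = 10_p_x * v^10 * benefit = 0.895288 * 0.508349 * 192557 = 87636.3841
NSP = 101884.8628


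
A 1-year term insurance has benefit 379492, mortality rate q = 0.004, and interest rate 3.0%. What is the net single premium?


NSP = benefit * q * v
v = 1/(1+i) = 0.970874
NSP = 379492 * 0.004 * 0.970874
= 1473.7553


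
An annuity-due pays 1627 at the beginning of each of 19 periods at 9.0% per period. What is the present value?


PV_due = PMT * (1-(1+i)^(-n))/i * (1+i)
PV_immediate = 14561.8367
PV_due = 14561.8367 * 1.09
= 15872.4021


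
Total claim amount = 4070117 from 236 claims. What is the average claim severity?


severity = total / number
= 4070117 / 236
= 17246.2585


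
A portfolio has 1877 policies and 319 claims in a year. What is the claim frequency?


frequency = claims / policies
= 319 / 1877
= 0.17


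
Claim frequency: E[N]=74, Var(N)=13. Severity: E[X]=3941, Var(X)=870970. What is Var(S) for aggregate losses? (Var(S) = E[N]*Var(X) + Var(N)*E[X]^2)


Var(S) = E[N]*Var(X) + Var(N)*E[X]^2
= 74*870970 + 13*3941^2
= 64451780 + 201909253
= 2.6636e+08


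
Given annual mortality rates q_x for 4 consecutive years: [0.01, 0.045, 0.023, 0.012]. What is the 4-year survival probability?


p_k = 1 - q_k for each year
Survival = product of (1 - q_k)
= 0.99 * 0.955 * 0.977 * 0.988
= 0.9126


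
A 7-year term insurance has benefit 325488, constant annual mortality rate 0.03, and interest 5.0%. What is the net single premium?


NSP = benefit * sum_{k=0}^{n-1} k_p_x * q * v^(k+1)
With constant q=0.03, v=0.952381
Sum = 0.159668
NSP = 325488 * 0.159668
= 51970.0599


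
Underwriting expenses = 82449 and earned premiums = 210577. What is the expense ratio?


Expense ratio = expenses / premiums
= 82449 / 210577
= 0.3915


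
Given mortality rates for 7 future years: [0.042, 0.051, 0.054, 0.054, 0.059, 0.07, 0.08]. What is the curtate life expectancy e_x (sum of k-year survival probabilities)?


e_x = sum_{k=1}^{n} k_p_x
k_p_x values:
  1_p_x = 0.958
  2_p_x = 0.909142
  3_p_x = 0.860048
  4_p_x = 0.813606
  5_p_x = 0.765603
  6_p_x = 0.712011
  7_p_x = 0.65505
e_x = 5.6735


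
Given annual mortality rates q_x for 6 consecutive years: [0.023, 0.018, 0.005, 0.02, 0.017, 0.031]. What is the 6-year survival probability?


p_k = 1 - q_k for each year
Survival = product of (1 - q_k)
= 0.977 * 0.982 * 0.995 * 0.98 * 0.983 * 0.969
= 0.8911


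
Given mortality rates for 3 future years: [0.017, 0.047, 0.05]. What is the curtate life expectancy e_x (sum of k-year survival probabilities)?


e_x = sum_{k=1}^{n} k_p_x
k_p_x values:
  1_p_x = 0.983
  2_p_x = 0.936799
  3_p_x = 0.889959
e_x = 2.8098


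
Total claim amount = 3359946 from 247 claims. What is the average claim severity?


severity = total / number
= 3359946 / 247
= 13603.0202


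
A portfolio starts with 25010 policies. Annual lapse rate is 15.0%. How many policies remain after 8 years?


remaining = initial * (1 - lapse)^years
= 25010 * (1 - 0.15)^8
= 25010 * 0.272491
= 6814.988


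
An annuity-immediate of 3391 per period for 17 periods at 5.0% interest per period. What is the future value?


FV = PMT * ((1+i)^n - 1) / i
= 3391 * ((1.05)^17 - 1) / 0.05
= 3391 * (2.292018 - 1) / 0.05
= 87624.6823


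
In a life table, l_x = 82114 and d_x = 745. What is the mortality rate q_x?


q_x = d_x / l_x
= 745 / 82114
= 0.0091


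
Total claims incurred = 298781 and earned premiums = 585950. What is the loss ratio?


Loss ratio = claims / premiums
= 298781 / 585950
= 0.5099


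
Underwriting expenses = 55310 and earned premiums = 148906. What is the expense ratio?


Expense ratio = expenses / premiums
= 55310 / 148906
= 0.3714


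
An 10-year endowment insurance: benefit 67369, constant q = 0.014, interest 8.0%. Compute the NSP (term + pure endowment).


Term component = 5997.3024
Pure endowment = 10_p_x * v^10 * benefit = 0.868499 * 0.463193 * 67369 = 27101.3981
NSP = 33098.7005


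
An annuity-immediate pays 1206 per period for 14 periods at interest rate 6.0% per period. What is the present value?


PV = PMT * (1 - (1+i)^(-n)) / i
= 1206 * (1 - (1+0.06)^(-14)) / 0.06
= 1206 * (1 - 0.442301) / 0.06
= 1206 * 9.294984
= 11209.7506


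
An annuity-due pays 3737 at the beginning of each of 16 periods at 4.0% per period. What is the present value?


PV_due = PMT * (1-(1+i)^(-n))/i * (1+i)
PV_immediate = 43544.6287
PV_due = 43544.6287 * 1.04
= 45286.4138


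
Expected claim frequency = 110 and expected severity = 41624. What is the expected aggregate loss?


E[S] = E[N] * E[X]
= 110 * 41624
= 4.5786e+06


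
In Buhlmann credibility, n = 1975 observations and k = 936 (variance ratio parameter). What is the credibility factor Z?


Z = n / (n + k)
= 1975 / (1975 + 936)
= 1975 / 2911
= 0.6785


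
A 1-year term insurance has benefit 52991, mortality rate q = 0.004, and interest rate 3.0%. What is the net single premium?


NSP = benefit * q * v
v = 1/(1+i) = 0.970874
NSP = 52991 * 0.004 * 0.970874
= 205.7903


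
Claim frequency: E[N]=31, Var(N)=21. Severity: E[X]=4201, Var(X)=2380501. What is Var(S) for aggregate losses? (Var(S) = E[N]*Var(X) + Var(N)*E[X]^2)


Var(S) = E[N]*Var(X) + Var(N)*E[X]^2
= 31*2380501 + 21*4201^2
= 73795531 + 370616421
= 4.4441e+08


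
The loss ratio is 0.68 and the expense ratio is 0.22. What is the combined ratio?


Combined ratio = loss ratio + expense ratio
= 0.68 + 0.22
= 0.9


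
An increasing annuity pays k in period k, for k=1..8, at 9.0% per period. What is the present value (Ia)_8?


(Ia)_n = sum_{k=1}^{n} k * v^k, v = 1/(1+i)
v = 0.917431
Sum computed term by term:
(Ia)_8 = 22.4225


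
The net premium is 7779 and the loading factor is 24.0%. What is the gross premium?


Gross = net * (1 + loading)
= 7779 * (1 + 0.24)
= 7779 * 1.24
= 9645.96


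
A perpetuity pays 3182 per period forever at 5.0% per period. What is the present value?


PV = PMT / i
= 3182 / 0.05
= 63640.0


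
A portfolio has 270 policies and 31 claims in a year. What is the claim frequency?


frequency = claims / policies
= 31 / 270
= 0.1148


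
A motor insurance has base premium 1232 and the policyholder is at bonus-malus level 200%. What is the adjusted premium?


adjusted = base * BM_level / 100
= 1232 * 200 / 100
= 1232 * 2.0
= 2464.0


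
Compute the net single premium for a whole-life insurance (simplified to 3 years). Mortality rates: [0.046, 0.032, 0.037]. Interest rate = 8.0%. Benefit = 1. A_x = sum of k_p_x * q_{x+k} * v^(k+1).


v = 0.925926
Year 0: k_p_x=1.0, q=0.046, term=0.042593
Year 1: k_p_x=0.954, q=0.032, term=0.026173
Year 2: k_p_x=0.923472, q=0.037, term=0.027124
A_x = 0.0959


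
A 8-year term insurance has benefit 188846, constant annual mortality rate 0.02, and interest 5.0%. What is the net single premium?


NSP = benefit * sum_{k=0}^{n-1} k_p_x * q * v^(k+1)
With constant q=0.02, v=0.952381
Sum = 0.121191
NSP = 188846 * 0.121191
= 22886.5218


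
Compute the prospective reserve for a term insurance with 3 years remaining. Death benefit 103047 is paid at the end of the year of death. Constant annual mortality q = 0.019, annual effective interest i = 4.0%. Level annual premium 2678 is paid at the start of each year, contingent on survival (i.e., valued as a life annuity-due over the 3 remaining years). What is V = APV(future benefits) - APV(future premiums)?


v = 1/(1+i) = 0.961538
APV(future benefits) per unit = sum_{k=0}^{2} k_p_x * q * v^(k+1) = 0.051757
APV(future benefits) = 103047 * 0.051757 = 5333.4249
Life annuity-due factor ä_{x:3} = sum_{k=0}^{2} k_p_x * v^k = 2.833026
APV(future premiums) = 2678 * 2.833026 = 7586.8438
V = 5333.4249 - 7586.8438
= -2253.4189


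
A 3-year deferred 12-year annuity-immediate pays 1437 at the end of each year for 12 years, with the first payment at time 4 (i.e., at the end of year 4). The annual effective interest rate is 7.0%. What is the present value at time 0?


PV at time 3 of the 12-year annuity-immediate:
a_n = 1437 * (1-(1+0.07)^(-12))/0.07 = 11413.6402
Discount back 3 years to time 0:
PV = 11413.6402 * (1+0.07)^(-3)
= 11413.6402 * 0.816298
= 9316.9303


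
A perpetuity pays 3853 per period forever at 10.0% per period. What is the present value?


PV = PMT / i
= 3853 / 0.1
= 38530.0


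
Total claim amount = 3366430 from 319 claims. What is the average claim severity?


severity = total / number
= 3366430 / 319
= 10553.0721


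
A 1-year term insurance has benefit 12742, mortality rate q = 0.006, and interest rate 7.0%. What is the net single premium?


NSP = benefit * q * v
v = 1/(1+i) = 0.934579
NSP = 12742 * 0.006 * 0.934579
= 71.4505


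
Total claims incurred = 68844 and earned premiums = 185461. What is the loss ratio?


Loss ratio = claims / premiums
= 68844 / 185461
= 0.3712


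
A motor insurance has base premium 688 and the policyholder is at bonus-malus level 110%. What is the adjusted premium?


adjusted = base * BM_level / 100
= 688 * 110 / 100
= 688 * 1.1
= 756.8


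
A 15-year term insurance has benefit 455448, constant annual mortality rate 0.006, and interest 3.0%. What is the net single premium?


NSP = benefit * sum_{k=0}^{n-1} k_p_x * q * v^(k+1)
With constant q=0.006, v=0.970874
Sum = 0.068924
NSP = 455448 * 0.068924
= 31391.0969


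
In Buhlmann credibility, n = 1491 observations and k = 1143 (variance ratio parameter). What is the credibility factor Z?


Z = n / (n + k)
= 1491 / (1491 + 1143)
= 1491 / 2634
= 0.5661


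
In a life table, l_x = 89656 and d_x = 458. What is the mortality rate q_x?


q_x = d_x / l_x
= 458 / 89656
= 0.0051


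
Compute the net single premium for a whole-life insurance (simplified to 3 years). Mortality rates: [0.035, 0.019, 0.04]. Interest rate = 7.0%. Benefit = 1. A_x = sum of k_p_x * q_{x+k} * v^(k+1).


v = 0.934579
Year 0: k_p_x=1.0, q=0.035, term=0.03271
Year 1: k_p_x=0.965, q=0.019, term=0.016014
Year 2: k_p_x=0.946665, q=0.04, term=0.03091
A_x = 0.0796


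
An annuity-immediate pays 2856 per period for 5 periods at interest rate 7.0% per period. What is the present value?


PV = PMT * (1 - (1+i)^(-n)) / i
= 2856 * (1 - (1+0.07)^(-5)) / 0.07
= 2856 * (1 - 0.712986) / 0.07
= 2856 * 4.100197
= 11710.1639


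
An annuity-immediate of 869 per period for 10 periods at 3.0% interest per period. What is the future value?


FV = PMT * ((1+i)^n - 1) / i
= 869 * ((1.03)^10 - 1) / 0.03
= 869 * (1.343916 - 1) / 0.03
= 9962.1111


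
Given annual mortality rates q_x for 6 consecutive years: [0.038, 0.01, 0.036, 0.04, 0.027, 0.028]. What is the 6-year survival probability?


p_k = 1 - q_k for each year
Survival = product of (1 - q_k)
= 0.962 * 0.99 * 0.964 * 0.96 * 0.973 * 0.972
= 0.8336


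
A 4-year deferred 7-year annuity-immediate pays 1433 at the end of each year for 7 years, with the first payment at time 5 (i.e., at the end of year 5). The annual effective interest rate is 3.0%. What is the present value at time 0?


PV at time 4 of the 7-year annuity-immediate:
a_n = 1433 * (1-(1+0.03)^(-7))/0.03 = 8927.9955
Discount back 4 years to time 0:
PV = 8927.9955 * (1+0.03)^(-4)
= 8927.9955 * 0.888487
= 7932.4083


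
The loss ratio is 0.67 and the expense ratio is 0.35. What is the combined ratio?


Combined ratio = loss ratio + expense ratio
= 0.67 + 0.35
= 1.02


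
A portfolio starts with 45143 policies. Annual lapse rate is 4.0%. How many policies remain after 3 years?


remaining = initial * (1 - lapse)^years
= 45143 * (1 - 0.04)^3
= 45143 * 0.884736
= 39939.6372


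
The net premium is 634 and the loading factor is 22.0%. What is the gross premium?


Gross = net * (1 + loading)
= 634 * (1 + 0.22)
= 634 * 1.22
= 773.48


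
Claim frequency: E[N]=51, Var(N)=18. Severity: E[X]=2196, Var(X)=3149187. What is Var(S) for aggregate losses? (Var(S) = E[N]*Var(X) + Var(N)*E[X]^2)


Var(S) = E[N]*Var(X) + Var(N)*E[X]^2
= 51*3149187 + 18*2196^2
= 160608537 + 86803488
= 2.4741e+08


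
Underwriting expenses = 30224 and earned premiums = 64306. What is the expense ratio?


Expense ratio = expenses / premiums
= 30224 / 64306
= 0.47


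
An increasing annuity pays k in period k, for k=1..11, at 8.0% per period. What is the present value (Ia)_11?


(Ia)_n = sum_{k=1}^{n} k * v^k, v = 1/(1+i)
v = 0.925926
Sum computed term by term:
(Ia)_11 = 37.4046


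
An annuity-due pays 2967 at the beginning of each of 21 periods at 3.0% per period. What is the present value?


PV_due = PMT * (1-(1+i)^(-n))/i * (1+i)
PV_immediate = 45736.3766
PV_due = 45736.3766 * 1.03
= 47108.4679


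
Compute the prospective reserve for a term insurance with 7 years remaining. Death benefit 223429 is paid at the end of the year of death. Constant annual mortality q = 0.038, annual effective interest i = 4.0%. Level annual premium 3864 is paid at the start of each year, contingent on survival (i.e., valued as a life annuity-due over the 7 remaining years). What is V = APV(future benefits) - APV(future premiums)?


v = 1/(1+i) = 0.961538
APV(future benefits) per unit = sum_{k=0}^{6} k_p_x * q * v^(k+1) = 0.204899
APV(future benefits) = 223429 * 0.204899 = 45780.3402
Life annuity-due factor ä_{x:7} = sum_{k=0}^{6} k_p_x * v^k = 5.607757
APV(future premiums) = 3864 * 5.607757 = 21668.3746
V = 45780.3402 - 21668.3746
= 24111.9656


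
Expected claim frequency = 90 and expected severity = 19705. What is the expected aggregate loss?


E[S] = E[N] * E[X]
= 90 * 19705
= 1.7734e+06


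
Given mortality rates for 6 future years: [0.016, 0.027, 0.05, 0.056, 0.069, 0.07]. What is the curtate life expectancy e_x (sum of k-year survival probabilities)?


e_x = sum_{k=1}^{n} k_p_x
k_p_x values:
  1_p_x = 0.984
  2_p_x = 0.957432
  3_p_x = 0.90956
  4_p_x = 0.858625
  5_p_x = 0.79938
  6_p_x = 0.743423
e_x = 5.2524


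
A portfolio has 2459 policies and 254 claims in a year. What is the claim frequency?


frequency = claims / policies
= 254 / 2459
= 0.1033


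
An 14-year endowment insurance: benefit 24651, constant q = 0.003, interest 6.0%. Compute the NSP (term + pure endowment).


Term component = 676.0452
Pure endowment = 14_p_x * v^14 * benefit = 0.958809 * 0.442301 * 24651 = 10454.0517
NSP = 11130.0969


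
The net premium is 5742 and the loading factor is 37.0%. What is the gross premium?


Gross = net * (1 + loading)
= 5742 * (1 + 0.37)
= 5742 * 1.37
= 7866.54


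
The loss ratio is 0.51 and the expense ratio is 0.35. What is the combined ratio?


Combined ratio = loss ratio + expense ratio
= 0.51 + 0.35
= 0.86


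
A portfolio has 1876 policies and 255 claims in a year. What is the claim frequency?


frequency = claims / policies
= 255 / 1876
= 0.1359


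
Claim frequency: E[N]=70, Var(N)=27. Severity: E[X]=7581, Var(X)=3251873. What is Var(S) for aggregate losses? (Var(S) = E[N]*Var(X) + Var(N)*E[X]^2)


Var(S) = E[N]*Var(X) + Var(N)*E[X]^2
= 70*3251873 + 27*7581^2
= 227631110 + 1551732147
= 1.7794e+09


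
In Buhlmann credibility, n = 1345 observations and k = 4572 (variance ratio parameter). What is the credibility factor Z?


Z = n / (n + k)
= 1345 / (1345 + 4572)
= 1345 / 5917
= 0.2273


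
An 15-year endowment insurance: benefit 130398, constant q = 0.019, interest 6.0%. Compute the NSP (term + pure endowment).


Term component = 21547.5778
Pure endowment = 15_p_x * v^15 * benefit = 0.749955 * 0.417265 * 130398 = 40805.4397
NSP = 62353.0175


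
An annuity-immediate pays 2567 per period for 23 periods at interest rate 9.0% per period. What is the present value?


PV = PMT * (1 - (1+i)^(-n)) / i
= 2567 * (1 - (1+0.09)^(-23)) / 0.09
= 2567 * (1 - 0.137781) / 0.09
= 2567 * 9.580207
= 24592.3909


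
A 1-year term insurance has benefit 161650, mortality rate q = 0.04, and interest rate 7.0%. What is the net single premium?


NSP = benefit * q * v
v = 1/(1+i) = 0.934579
NSP = 161650 * 0.04 * 0.934579
= 6042.9907


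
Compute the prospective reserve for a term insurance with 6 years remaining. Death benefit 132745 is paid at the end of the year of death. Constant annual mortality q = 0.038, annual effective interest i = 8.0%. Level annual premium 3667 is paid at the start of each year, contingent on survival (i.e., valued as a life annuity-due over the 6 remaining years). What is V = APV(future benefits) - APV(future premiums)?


v = 1/(1+i) = 0.925926
APV(future benefits) per unit = sum_{k=0}^{5} k_p_x * q * v^(k+1) = 0.161188
APV(future benefits) = 132745 * 0.161188 = 21396.9257
Life annuity-due factor ä_{x:6} = sum_{k=0}^{5} k_p_x * v^k = 4.581138
APV(future premiums) = 3667 * 4.581138 = 16799.0327
V = 21396.9257 - 16799.0327
= 4597.893


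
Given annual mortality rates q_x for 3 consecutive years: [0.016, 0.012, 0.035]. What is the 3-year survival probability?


p_k = 1 - q_k for each year
Survival = product of (1 - q_k)
= 0.984 * 0.988 * 0.965
= 0.9382


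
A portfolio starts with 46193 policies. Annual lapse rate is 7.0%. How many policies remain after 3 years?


remaining = initial * (1 - lapse)^years
= 46193 * (1 - 0.07)^3
= 46193 * 0.804357
= 37155.6629


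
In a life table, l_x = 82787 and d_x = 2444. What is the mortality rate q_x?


q_x = d_x / l_x
= 2444 / 82787
= 0.0295


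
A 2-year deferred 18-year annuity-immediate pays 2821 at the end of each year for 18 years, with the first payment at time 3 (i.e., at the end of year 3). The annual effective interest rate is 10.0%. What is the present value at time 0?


PV at time 2 of the 18-year annuity-immediate:
a_n = 2821 * (1-(1+0.1)^(-18))/0.1 = 23136.1835
Discount back 2 years to time 0:
PV = 23136.1835 * (1+0.1)^(-2)
= 23136.1835 * 0.826446
= 19120.8128


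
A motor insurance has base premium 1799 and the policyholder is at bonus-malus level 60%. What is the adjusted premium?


adjusted = base * BM_level / 100
= 1799 * 60 / 100
= 1799 * 0.6
= 1079.4


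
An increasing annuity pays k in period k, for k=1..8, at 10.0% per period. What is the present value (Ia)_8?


(Ia)_n = sum_{k=1}^{n} k * v^k, v = 1/(1+i)
v = 0.909091
Sum computed term by term:
(Ia)_8 = 21.3636


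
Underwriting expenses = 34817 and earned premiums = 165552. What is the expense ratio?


Expense ratio = expenses / premiums
= 34817 / 165552
= 0.2103


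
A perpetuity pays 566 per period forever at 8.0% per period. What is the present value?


PV = PMT / i
= 566 / 0.08
= 7075.0


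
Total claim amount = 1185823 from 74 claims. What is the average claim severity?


severity = total / number
= 1185823 / 74
= 16024.6351


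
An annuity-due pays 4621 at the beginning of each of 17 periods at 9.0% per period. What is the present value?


PV_due = PMT * (1-(1+i)^(-n))/i * (1+i)
PV_immediate = 39480.1206
PV_due = 39480.1206 * 1.09
= 43033.3314


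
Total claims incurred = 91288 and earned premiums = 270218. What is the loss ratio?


Loss ratio = claims / premiums
= 91288 / 270218
= 0.3378


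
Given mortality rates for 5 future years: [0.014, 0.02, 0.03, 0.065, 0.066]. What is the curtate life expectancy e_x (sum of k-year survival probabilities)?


e_x = sum_{k=1}^{n} k_p_x
k_p_x values:
  1_p_x = 0.986
  2_p_x = 0.96628
  3_p_x = 0.937292
  4_p_x = 0.876368
  5_p_x = 0.818527
e_x = 4.5845


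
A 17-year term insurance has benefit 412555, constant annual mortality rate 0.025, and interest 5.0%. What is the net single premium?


NSP = benefit * sum_{k=0}^{n-1} k_p_x * q * v^(k+1)
With constant q=0.025, v=0.952381
Sum = 0.238766
NSP = 412555 * 0.238766
= 98504.2881


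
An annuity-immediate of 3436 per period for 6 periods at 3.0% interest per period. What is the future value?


FV = PMT * ((1+i)^n - 1) / i
= 3436 * ((1.03)^6 - 1) / 0.03
= 3436 * (1.194052 - 1) / 0.03
= 22225.4564


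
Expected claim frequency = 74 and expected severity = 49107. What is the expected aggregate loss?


E[S] = E[N] * E[X]
= 74 * 49107
= 3.6339e+06


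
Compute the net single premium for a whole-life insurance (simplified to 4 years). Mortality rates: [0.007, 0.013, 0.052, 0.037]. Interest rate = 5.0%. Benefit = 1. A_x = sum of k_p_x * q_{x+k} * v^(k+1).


v = 0.952381
Year 0: k_p_x=1.0, q=0.007, term=0.006667
Year 1: k_p_x=0.993, q=0.013, term=0.011709
Year 2: k_p_x=0.980091, q=0.052, term=0.044025
Year 3: k_p_x=0.929126, q=0.037, term=0.028283
A_x = 0.0907


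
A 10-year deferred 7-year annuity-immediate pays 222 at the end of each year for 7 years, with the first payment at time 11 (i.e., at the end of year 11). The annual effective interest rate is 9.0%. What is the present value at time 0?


PV at time 10 of the 7-year annuity-immediate:
a_n = 222 * (1-(1+0.09)^(-7))/0.09 = 1117.3155
Discount back 10 years to time 0:
PV = 1117.3155 * (1+0.09)^(-10)
= 1117.3155 * 0.422411
= 471.9662


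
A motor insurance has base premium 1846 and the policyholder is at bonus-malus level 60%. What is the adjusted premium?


adjusted = base * BM_level / 100
= 1846 * 60 / 100
= 1846 * 0.6
= 1107.6


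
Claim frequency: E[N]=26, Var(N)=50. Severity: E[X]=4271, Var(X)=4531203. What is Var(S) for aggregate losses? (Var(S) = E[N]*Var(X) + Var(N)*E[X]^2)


Var(S) = E[N]*Var(X) + Var(N)*E[X]^2
= 26*4531203 + 50*4271^2
= 117811278 + 912072050
= 1.0299e+09


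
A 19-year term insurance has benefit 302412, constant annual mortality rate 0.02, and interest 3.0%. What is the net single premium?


NSP = benefit * sum_{k=0}^{n-1} k_p_x * q * v^(k+1)
With constant q=0.02, v=0.970874
Sum = 0.244601
NSP = 302412 * 0.244601
= 73970.2841


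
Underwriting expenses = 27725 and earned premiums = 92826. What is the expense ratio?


Expense ratio = expenses / premiums
= 27725 / 92826
= 0.2987


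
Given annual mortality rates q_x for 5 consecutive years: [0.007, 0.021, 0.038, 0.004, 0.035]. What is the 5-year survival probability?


p_k = 1 - q_k for each year
Survival = product of (1 - q_k)
= 0.993 * 0.979 * 0.962 * 0.996 * 0.965
= 0.8989


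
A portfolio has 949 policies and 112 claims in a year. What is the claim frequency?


frequency = claims / policies
= 112 / 949
= 0.118


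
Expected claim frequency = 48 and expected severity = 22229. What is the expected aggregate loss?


E[S] = E[N] * E[X]
= 48 * 22229
= 1.0670e+06


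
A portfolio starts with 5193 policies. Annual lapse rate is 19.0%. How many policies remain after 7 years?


remaining = initial * (1 - lapse)^years
= 5193 * (1 - 0.19)^7
= 5193 * 0.228768
= 1187.9918


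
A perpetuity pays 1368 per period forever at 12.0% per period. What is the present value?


PV = PMT / i
= 1368 / 0.12
= 11400.0


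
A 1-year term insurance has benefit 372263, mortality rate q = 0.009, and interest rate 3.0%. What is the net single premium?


NSP = benefit * q * v
v = 1/(1+i) = 0.970874
NSP = 372263 * 0.009 * 0.970874
= 3252.7835


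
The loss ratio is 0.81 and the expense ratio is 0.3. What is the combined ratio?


Combined ratio = loss ratio + expense ratio
= 0.81 + 0.3
= 1.11
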